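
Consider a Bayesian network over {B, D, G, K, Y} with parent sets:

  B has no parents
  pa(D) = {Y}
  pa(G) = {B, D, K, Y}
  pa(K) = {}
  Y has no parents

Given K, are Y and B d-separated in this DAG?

Enumerating the 2 paths from Y to B and testing each for blocking by {K}:
Path 1: Y → D → G ← B
  G is a collider here and neither G nor any of its descendants is conditioned on, so the collider stays closed — the path is blocked at G.
Path 2: Y → G ← B
  G is a collider here and neither G nor any of its descendants is conditioned on, so the collider stays closed — the path is blocked at G.
Every path is blocked, so Y and B are d-separated given {K}.

Yes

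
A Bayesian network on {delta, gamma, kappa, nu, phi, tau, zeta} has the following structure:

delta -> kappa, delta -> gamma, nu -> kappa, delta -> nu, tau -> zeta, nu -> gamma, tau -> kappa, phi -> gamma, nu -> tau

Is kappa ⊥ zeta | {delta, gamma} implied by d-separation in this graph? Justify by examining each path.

No — kappa and zeta are not d-separated given {delta, gamma}.

4 paths connect kappa and zeta; each must be blocked for d-separation to hold:
  1. kappa ← delta → gamma ← nu → tau → zeta — delta:fork[blocks]; gamma:collider[open]; nu:fork[open]; tau:chain[open] ⇒ blocked
  2. kappa ← delta → nu → tau → zeta — delta:fork[blocks]; nu:chain[open]; tau:chain[open] ⇒ blocked
  3. kappa ← nu → tau → zeta — nu:fork[open]; tau:chain[open] ⇒ active
  4. kappa ← tau → zeta — tau:fork[open] ⇒ active
Since the path kappa ← nu → tau → zeta is active, kappa and zeta are not d-separated given {delta, gamma}.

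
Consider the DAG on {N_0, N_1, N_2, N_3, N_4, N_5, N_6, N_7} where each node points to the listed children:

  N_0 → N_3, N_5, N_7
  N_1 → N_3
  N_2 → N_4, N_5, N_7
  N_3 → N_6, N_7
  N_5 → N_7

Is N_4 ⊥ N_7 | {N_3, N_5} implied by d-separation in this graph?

4 paths connect N_4 and N_7; each must be blocked for d-separation to hold:
  1. N_4 ← N_2 → N_7 — N_2:fork[open] ⇒ active
  2. N_4 ← N_2 → N_5 ← N_0 → N_3 → N_7 — N_2:fork[open]; N_5:collider[open]; N_0:fork[open]; N_3:chain[blocks] ⇒ blocked
  3. N_4 ← N_2 → N_5 ← N_0 → N_7 — N_2:fork[open]; N_5:collider[open]; N_0:fork[open] ⇒ active
  4. N_4 ← N_2 → N_5 → N_7 — N_2:fork[open]; N_5:chain[blocks] ⇒ blocked
At least one path is unblocked, so d-separation fails.

No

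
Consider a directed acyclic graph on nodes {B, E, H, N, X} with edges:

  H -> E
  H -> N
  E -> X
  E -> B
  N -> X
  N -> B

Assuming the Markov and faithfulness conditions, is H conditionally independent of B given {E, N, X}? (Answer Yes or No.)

Yes

4 paths connect H and B; each must be blocked for d-separation to hold:
Path 1: H → N → X ← E → B
  N is a chain here and N is conditioned on, so the path is blocked at N.
Path 2: H → N → B
  N is a chain here and N is conditioned on, so the path is blocked at N.
Path 3: H → E → X ← N → B
  E is a chain here and E is conditioned on, so the path is blocked at E.
Path 4: H → E → B
  E is a chain here and E is conditioned on, so the path is blocked at E.
All paths are blocked; H ⊥ B | {E, N, X} holds.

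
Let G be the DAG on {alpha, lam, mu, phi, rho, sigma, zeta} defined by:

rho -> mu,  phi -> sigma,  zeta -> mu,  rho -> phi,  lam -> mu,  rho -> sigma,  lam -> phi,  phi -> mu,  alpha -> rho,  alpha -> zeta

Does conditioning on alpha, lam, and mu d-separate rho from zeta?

No

6 paths connect rho and zeta; each must be blocked for d-separation to hold:
  1. rho → mu ← zeta — mu:collider[open] ⇒ active
  2. rho ← alpha → zeta — alpha:fork[blocks] ⇒ blocked
  3. rho → sigma ← phi → mu ← zeta — sigma:collider[blocks]; phi:fork[open]; mu:collider[open] ⇒ blocked
  4. rho → sigma ← phi ← lam → mu ← zeta — sigma:collider[blocks]; phi:chain[open]; lam:fork[blocks]; mu:collider[open] ⇒ blocked
  5. rho → phi → mu ← zeta — phi:chain[open]; mu:collider[open] ⇒ active
  6. rho → phi ← lam → mu ← zeta — phi:collider[open]; lam:fork[blocks]; mu:collider[open] ⇒ blocked
Since the path rho → mu ← zeta is active, rho and zeta are not d-separated given {alpha, lam, mu}.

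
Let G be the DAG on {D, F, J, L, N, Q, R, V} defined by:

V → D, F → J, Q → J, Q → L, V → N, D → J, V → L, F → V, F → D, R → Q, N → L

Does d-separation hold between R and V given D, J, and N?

No

There are 6 undirected paths between R and V; checking each against the conditioning set {D, J, N}:
Path 1: R → Q → J ← D ← V
  D is a chain here and D is conditioned on, so the path is blocked at D.
Path 2: R → Q → J ← D ← F → V
  D is a chain here and D is conditioned on, so the path is blocked at D.
Path 3: R → Q → J ← F → V
  Q is a chain and Q is not conditioned on; J is a collider and J is conditioned on, which opens it; F is a fork and F is not conditioned on — no node blocks this path, so it is active.
Path 4: R → Q → J ← F → D ← V
  Q is a chain and Q is not conditioned on; J is a collider and J is conditioned on, which opens it; F is a fork and F is not conditioned on; D is a collider and D is conditioned on, which opens it — no node blocks this path, so it is active.
Path 5: R → Q → L ← N ← V
  L is a collider here and neither L nor any of its descendants is conditioned on, so the collider stays closed — the path is blocked at L.
Path 6: R → Q → L ← V
  L is a collider here and neither L nor any of its descendants is conditioned on, so the collider stays closed — the path is blocked at L.
Since the path R → Q → J ← F → V is active, R and V are not d-separated given {D, J, N}.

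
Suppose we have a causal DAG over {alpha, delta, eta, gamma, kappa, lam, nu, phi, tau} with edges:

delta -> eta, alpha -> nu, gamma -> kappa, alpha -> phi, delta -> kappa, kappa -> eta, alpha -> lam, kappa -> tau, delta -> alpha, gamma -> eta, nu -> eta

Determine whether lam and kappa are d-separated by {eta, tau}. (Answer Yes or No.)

No

6 paths connect lam and kappa; each must be blocked for d-separation to hold:
Path 1: lam ← alpha → nu → eta ← gamma → kappa
  alpha is a fork and alpha is not conditioned on; nu is a chain and nu is not conditioned on; eta is a collider and eta is conditioned on, which opens it; gamma is a fork and gamma is not conditioned on — no node blocks this path, so it is active.
Path 2: lam ← alpha → nu → eta ← kappa
  alpha is a fork and alpha is not conditioned on; nu is a chain and nu is not conditioned on; eta is a collider and eta is conditioned on, which opens it — no node blocks this path, so it is active.
Path 3: lam ← alpha → nu → eta ← delta → kappa
  alpha is a fork and alpha is not conditioned on; nu is a chain and nu is not conditioned on; eta is a collider and eta is conditioned on, which opens it; delta is a fork and delta is not conditioned on — no node blocks this path, so it is active.
Path 4: lam ← alpha ← delta → kappa
  alpha is a chain and alpha is not conditioned on; delta is a fork and delta is not conditioned on — no node blocks this path, so it is active.
Path 5: lam ← alpha ← delta → eta ← gamma → kappa
  alpha is a chain and alpha is not conditioned on; delta is a fork and delta is not conditioned on; eta is a collider and eta is conditioned on, which opens it; gamma is a fork and gamma is not conditioned on — no node blocks this path, so it is active.
Path 6: lam ← alpha ← delta → eta ← kappa
  alpha is a chain and alpha is not conditioned on; delta is a fork and delta is not conditioned on; eta is a collider and eta is conditioned on, which opens it — no node blocks this path, so it is active.
Since the path lam ← alpha → nu → eta ← gamma → kappa is active, lam and kappa are not d-separated given {eta, tau}.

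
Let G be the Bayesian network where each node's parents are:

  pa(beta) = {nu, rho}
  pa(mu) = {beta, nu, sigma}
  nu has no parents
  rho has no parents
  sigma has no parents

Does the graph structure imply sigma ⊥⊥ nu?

Yes — sigma and nu are d-separated given ∅.

There are 2 undirected paths between sigma and nu; checking each against the conditioning set ∅:
Path 1: sigma → mu ← nu
  mu is a collider here and neither mu nor any of its descendants is conditioned on, so the collider stays closed — the path is blocked at mu.
Path 2: sigma → mu ← beta ← nu
  mu is a collider here and neither mu nor any of its descendants is conditioned on, so the collider stays closed — the path is blocked at mu.
Every path is blocked, so sigma and nu are d-separated given ∅.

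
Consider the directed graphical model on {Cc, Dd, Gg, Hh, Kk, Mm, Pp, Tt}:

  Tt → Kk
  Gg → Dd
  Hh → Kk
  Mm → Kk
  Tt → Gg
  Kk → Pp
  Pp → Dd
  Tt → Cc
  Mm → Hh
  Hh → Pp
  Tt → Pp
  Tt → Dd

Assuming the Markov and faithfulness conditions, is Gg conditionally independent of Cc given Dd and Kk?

No

We examine all 6 paths between Gg and Cc:
Path 1: Gg ← Tt → Cc
  Tt is a fork and Tt is not conditioned on — no node blocks this path, so it is active.
Path 2: Gg → Dd ← Pp ← Hh → Kk ← Tt → Cc
  Dd is a collider and Dd is conditioned on, which opens it; Pp is a chain and Pp is not conditioned on; Hh is a fork and Hh is not conditioned on; Kk is a collider and Kk is conditioned on, which opens it; Tt is a fork and Tt is not conditioned on — no node blocks this path, so it is active.
Path 3: Gg → Dd ← Pp ← Hh ← Mm → Kk ← Tt → Cc
  Dd is a collider and Dd is conditioned on, which opens it; Pp is a chain and Pp is not conditioned on; Hh is a chain and Hh is not conditioned on; Mm is a fork and Mm is not conditioned on; Kk is a collider and Kk is conditioned on, which opens it; Tt is a fork and Tt is not conditioned on — no node blocks this path, so it is active.
Path 4: Gg → Dd ← Pp ← Kk ← Tt → Cc
  Kk is a chain here and Kk is conditioned on, so the path is blocked at Kk.
Path 5: Gg → Dd ← Pp ← Tt → Cc
  Dd is a collider and Dd is conditioned on, which opens it; Pp is a chain and Pp is not conditioned on; Tt is a fork and Tt is not conditioned on — no node blocks this path, so it is active.
Path 6: Gg → Dd ← Tt → Cc
  Dd is a collider and Dd is conditioned on, which opens it; Tt is a fork and Tt is not conditioned on — no node blocks this path, so it is active.
Because an active path exists, Gg and Cc are not d-separated.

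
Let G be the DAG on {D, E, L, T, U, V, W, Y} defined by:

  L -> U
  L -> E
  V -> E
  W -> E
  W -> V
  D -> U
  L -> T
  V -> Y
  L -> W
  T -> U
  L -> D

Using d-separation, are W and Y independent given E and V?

Enumerating the 3 paths from W to Y and testing each for blocking by {E, V}:
Path 1: W ← L → E ← V → Y
  V is a fork here and V is conditioned on, so the path is blocked at V.
Path 2: W → V → Y
  V is a chain here and V is conditioned on, so the path is blocked at V.
Path 3: W → E ← V → Y
  V is a fork here and V is conditioned on, so the path is blocked at V.
All paths are blocked; W ⊥ Y | {E, V} holds.

Yes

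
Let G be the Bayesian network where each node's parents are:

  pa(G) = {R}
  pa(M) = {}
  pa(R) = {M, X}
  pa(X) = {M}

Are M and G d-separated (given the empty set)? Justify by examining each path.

2 paths connect M and G; each must be blocked for d-separation to hold:
  1. M → X → R → G — X:chain[open]; R:chain[open] ⇒ active
  2. M → R → G — R:chain[open] ⇒ active
Because an active path exists, M and G are not d-separated.

No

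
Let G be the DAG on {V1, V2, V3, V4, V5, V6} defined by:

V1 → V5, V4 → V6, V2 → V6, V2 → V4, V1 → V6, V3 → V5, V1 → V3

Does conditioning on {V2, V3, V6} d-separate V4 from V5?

No — V4 and V5 are not d-separated given {V2, V3, V6}.

Enumerating the 4 paths from V4 to V5 and testing each for blocking by {V2, V3, V6}:
Path 1: V4 ← V2 → V6 ← V1 → V5
  V2 is a fork here and V2 is conditioned on, so the path is blocked at V2.
Path 2: V4 ← V2 → V6 ← V1 → V3 → V5
  V2 is a fork here and V2 is conditioned on, so the path is blocked at V2.
Path 3: V4 → V6 ← V1 → V5
  V6 is a collider and V6 is conditioned on, which opens it; V1 is a fork and V1 is not conditioned on — no node blocks this path, so it is active.
Path 4: V4 → V6 ← V1 → V3 → V5
  V3 is a chain here and V3 is conditioned on, so the path is blocked at V3.
Since the path V4 → V6 ← V1 → V5 is active, V4 and V5 are not d-separated given {V2, V3, V6}.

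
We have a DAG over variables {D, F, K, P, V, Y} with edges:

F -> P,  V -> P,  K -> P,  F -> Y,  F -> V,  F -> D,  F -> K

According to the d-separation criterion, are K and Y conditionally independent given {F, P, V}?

Yes

Enumerating the 3 paths from K to Y and testing each for blocking by {F, P, V}:
Path 1: K → P ← V ← F → Y
  V is a chain here and V is conditioned on, so the path is blocked at V.
Path 2: K → P ← F → Y
  F is a fork here and F is conditioned on, so the path is blocked at F.
Path 3: K ← F → Y
  F is a fork here and F is conditioned on, so the path is blocked at F.
Every path is blocked, so K and Y are d-separated given {F, P, V}.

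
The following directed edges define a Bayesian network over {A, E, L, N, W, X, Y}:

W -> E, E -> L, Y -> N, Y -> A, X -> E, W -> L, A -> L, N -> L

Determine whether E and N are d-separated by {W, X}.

Yes

4 paths connect E and N; each must be blocked for d-separation to hold:
  1. E ← W → L ← A ← Y → N — W:fork[blocks]; L:collider[blocks]; A:chain[open]; Y:fork[open] ⇒ blocked
  2. E ← W → L ← N — W:fork[blocks]; L:collider[blocks] ⇒ blocked
  3. E → L ← A ← Y → N — L:collider[blocks]; A:chain[open]; Y:fork[open] ⇒ blocked
  4. E → L ← N — L:collider[blocks] ⇒ blocked
Every path is blocked, so E and N are d-separated given {W, X}.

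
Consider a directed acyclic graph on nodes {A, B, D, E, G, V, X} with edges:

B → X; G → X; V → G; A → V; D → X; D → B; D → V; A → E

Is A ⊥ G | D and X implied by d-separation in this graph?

Enumerating the 3 paths from A to G and testing each for blocking by {D, X}:
Path 1: A → V → G
  V is a chain and V is not conditioned on — no node blocks this path, so it is active.
Path 2: A → V ← D → B → X ← G
  D is a fork here and D is conditioned on, so the path is blocked at D.
Path 3: A → V ← D → X ← G
  D is a fork here and D is conditioned on, so the path is blocked at D.
At least one path is unblocked, so d-separation fails.

No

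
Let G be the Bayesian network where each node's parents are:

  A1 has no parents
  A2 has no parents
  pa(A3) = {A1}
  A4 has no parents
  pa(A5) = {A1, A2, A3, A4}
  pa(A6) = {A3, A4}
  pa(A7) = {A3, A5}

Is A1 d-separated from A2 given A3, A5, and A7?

No

4 paths connect A1 and A2; each must be blocked for d-separation to hold:
Path 1: A1 → A3 → A7 ← A5 ← A2
  A3 is a chain here and A3 is conditioned on, so the path is blocked at A3.
Path 2: A1 → A3 → A5 ← A2
  A3 is a chain here and A3 is conditioned on, so the path is blocked at A3.
Path 3: A1 → A3 → A6 ← A4 → A5 ← A2
  A3 is a chain here and A3 is conditioned on, so the path is blocked at A3.
Path 4: A1 → A5 ← A2
  A5 is a collider and A5 is conditioned on, which opens it — no node blocks this path, so it is active.
Because an active path exists, A1 and A2 are not d-separated.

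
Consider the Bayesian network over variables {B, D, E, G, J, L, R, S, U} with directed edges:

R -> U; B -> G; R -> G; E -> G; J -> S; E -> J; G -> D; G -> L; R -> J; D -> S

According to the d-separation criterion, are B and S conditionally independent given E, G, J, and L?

Yes

Enumerating the 3 paths from B to S and testing each for blocking by {E, G, J, L}:
Path 1: B → G → D → S
  G is a chain here and G is conditioned on, so the path is blocked at G.
Path 2: B → G ← R → J → S
  J is a chain here and J is conditioned on, so the path is blocked at J.
Path 3: B → G ← E → J → S
  E is a fork here and E is conditioned on, so the path is blocked at E.
Since every path is blocked, d-separation holds.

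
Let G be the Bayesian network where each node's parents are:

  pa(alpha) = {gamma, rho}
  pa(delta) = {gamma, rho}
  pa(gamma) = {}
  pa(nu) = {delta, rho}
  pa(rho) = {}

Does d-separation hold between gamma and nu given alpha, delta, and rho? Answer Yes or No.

We examine all 4 paths between gamma and nu:
Path 1: gamma → alpha ← rho → nu
  rho is a fork here and rho is conditioned on, so the path is blocked at rho.
Path 2: gamma → alpha ← rho → delta → nu
  rho is a fork here and rho is conditioned on, so the path is blocked at rho.
Path 3: gamma → delta ← rho → nu
  rho is a fork here and rho is conditioned on, so the path is blocked at rho.
Path 4: gamma → delta → nu
  delta is a chain here and delta is conditioned on, so the path is blocked at delta.
All paths are blocked; gamma ⊥ nu | {alpha, delta, rho} holds.

Yes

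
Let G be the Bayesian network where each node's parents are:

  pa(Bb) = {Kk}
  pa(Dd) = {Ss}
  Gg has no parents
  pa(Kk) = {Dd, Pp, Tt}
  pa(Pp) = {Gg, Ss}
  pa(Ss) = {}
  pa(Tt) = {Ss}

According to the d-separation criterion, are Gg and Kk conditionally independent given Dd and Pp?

We examine all 3 paths between Gg and Kk:
  1. Gg → Pp → Kk — Pp:chain[blocks] ⇒ blocked
  2. Gg → Pp ← Ss → Dd → Kk — Pp:collider[open]; Ss:fork[open]; Dd:chain[blocks] ⇒ blocked
  3. Gg → Pp ← Ss → Tt → Kk — Pp:collider[open]; Ss:fork[open]; Tt:chain[open] ⇒ active
Since the path Gg → Pp ← Ss → Tt → Kk is active, Gg and Kk are not d-separated given {Dd, Pp}.

No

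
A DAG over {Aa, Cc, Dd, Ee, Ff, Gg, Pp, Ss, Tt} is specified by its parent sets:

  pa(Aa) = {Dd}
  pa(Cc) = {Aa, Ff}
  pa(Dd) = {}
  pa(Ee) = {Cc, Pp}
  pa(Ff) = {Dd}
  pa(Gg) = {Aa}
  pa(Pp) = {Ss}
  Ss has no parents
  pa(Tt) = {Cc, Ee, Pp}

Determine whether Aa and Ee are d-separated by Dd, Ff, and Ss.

No — Aa and Ee are not d-separated given {Dd, Ff, Ss}.

There are 6 undirected paths between Aa and Ee; checking each against the conditioning set {Dd, Ff, Ss}:
Path 1: Aa → Cc → Tt ← Ee
  Tt is a collider here and neither Tt nor any of its descendants is conditioned on, so the collider stays closed — the path is blocked at Tt.
Path 2: Aa → Cc → Tt ← Pp → Ee
  Tt is a collider here and neither Tt nor any of its descendants is conditioned on, so the collider stays closed — the path is blocked at Tt.
Path 3: Aa → Cc → Ee
  Cc is a chain and Cc is not conditioned on — no node blocks this path, so it is active.
Path 4: Aa ← Dd → Ff → Cc → Tt ← Ee
  Dd is a fork here and Dd is conditioned on, so the path is blocked at Dd.
Path 5: Aa ← Dd → Ff → Cc → Tt ← Pp → Ee
  Dd is a fork here and Dd is conditioned on, so the path is blocked at Dd.
Path 6: Aa ← Dd → Ff → Cc → Ee
  Dd is a fork here and Dd is conditioned on, so the path is blocked at Dd.
Since the path Aa → Cc → Ee is active, Aa and Ee are not d-separated given {Dd, Ff, Ss}.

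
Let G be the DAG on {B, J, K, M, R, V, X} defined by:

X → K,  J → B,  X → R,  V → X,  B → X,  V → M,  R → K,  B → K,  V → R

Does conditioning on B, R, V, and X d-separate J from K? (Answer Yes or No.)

We examine all 4 paths between J and K:
Path 1: J → B → X → R → K
  B is a chain here and B is conditioned on, so the path is blocked at B.
Path 2: J → B → X ← V → R → K
  B is a chain here and B is conditioned on, so the path is blocked at B.
Path 3: J → B → X → K
  B is a chain here and B is conditioned on, so the path is blocked at B.
Path 4: J → B → K
  B is a chain here and B is conditioned on, so the path is blocked at B.
All paths are blocked; J ⊥ K | {B, R, V, X} holds.

Yes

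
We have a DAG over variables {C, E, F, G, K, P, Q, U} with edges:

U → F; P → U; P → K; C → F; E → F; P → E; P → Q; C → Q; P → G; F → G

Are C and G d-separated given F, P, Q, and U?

Yes — C and G are d-separated given {F, P, Q, U}.

There are 6 undirected paths between C and G; checking each against the conditioning set {F, P, Q, U}:
Path 1: C → F → G
  F is a chain here and F is conditioned on, so the path is blocked at F.
Path 2: C → F ← U ← P → G
  U is a chain here and U is conditioned on, so the path is blocked at U.
Path 3: C → F ← E ← P → G
  P is a fork here and P is conditioned on, so the path is blocked at P.
Path 4: C → Q ← P → G
  P is a fork here and P is conditioned on, so the path is blocked at P.
Path 5: C → Q ← P → U → F → G
  P is a fork here and P is conditioned on, so the path is blocked at P.
Path 6: C → Q ← P → E → F → G
  P is a fork here and P is conditioned on, so the path is blocked at P.
All paths are blocked; C ⊥ G | {F, P, Q, U} holds.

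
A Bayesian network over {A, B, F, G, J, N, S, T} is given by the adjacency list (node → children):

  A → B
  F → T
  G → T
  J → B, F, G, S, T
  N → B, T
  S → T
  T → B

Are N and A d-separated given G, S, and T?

Yes

6 paths connect N and A; each must be blocked for d-separation to hold:
  1. N → B ← A — B:collider[blocks] ⇒ blocked
  2. N → T ← S ← J → B ← A — T:collider[open]; S:chain[blocks]; J:fork[open]; B:collider[blocks] ⇒ blocked
  3. N → T ← G ← J → B ← A — T:collider[open]; G:chain[blocks]; J:fork[open]; B:collider[blocks] ⇒ blocked
  4. N → T ← F ← J → B ← A — T:collider[open]; F:chain[open]; J:fork[open]; B:collider[blocks] ⇒ blocked
  5. N → T → B ← A — T:chain[blocks]; B:collider[blocks] ⇒ blocked
  6. N → T ← J → B ← A — T:collider[open]; J:fork[open]; B:collider[blocks] ⇒ blocked
Every path is blocked, so N and A are d-separated given {G, S, T}.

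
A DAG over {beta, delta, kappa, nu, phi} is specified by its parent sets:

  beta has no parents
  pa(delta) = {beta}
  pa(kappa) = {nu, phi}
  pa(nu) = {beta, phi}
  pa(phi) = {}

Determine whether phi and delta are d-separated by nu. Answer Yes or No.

2 paths connect phi and delta; each must be blocked for d-separation to hold:
  1. phi → nu ← beta → delta — nu:collider[open]; beta:fork[open] ⇒ active
  2. phi → kappa ← nu ← beta → delta — kappa:collider[blocks]; nu:chain[blocks]; beta:fork[open] ⇒ blocked
At least one path is unblocked, so d-separation fails.

No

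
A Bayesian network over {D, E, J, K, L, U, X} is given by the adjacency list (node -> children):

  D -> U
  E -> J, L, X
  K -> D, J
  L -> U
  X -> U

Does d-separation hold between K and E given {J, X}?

No

We examine all 3 paths between K and E:
Path 1: K → D → U ← L ← E
  U is a collider here and neither U nor any of its descendants is conditioned on, so the collider stays closed — the path is blocked at U.
Path 2: K → D → U ← X ← E
  U is a collider here and neither U nor any of its descendants is conditioned on, so the collider stays closed — the path is blocked at U.
Path 3: K → J ← E
  J is a collider and J is conditioned on, which opens it — no node blocks this path, so it is active.
At least one path is unblocked, so d-separation fails.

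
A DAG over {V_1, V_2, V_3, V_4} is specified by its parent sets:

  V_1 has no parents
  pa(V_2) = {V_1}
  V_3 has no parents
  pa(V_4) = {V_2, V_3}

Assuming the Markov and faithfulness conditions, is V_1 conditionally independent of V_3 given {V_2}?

There is one path between V_1 and V_3:
Path 1: V_1 → V_2 → V_4 ← V_3
  V_2 is a chain here and V_2 is conditioned on, so the path is blocked at V_2.
Every path is blocked, so V_1 and V_3 are d-separated given {V_2}.

Yes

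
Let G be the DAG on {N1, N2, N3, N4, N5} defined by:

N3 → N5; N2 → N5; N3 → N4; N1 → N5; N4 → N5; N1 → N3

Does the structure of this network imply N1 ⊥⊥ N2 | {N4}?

3 paths connect N1 and N2; each must be blocked for d-separation to hold:
Path 1: N1 → N3 → N4 → N5 ← N2
  N4 is a chain here and N4 is conditioned on, so the path is blocked at N4.
Path 2: N1 → N3 → N5 ← N2
  N5 is a collider here and neither N5 nor any of its descendants is conditioned on, so the collider stays closed — the path is blocked at N5.
Path 3: N1 → N5 ← N2
  N5 is a collider here and neither N5 nor any of its descendants is conditioned on, so the collider stays closed — the path is blocked at N5.
All paths are blocked; N1 ⊥ N2 | {N4} holds.

Yes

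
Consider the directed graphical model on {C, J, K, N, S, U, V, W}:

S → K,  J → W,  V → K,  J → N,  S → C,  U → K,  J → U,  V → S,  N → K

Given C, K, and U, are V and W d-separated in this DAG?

We examine all 4 paths between V and W:
Path 1: V → K ← U ← J → W
  U is a chain here and U is conditioned on, so the path is blocked at U.
Path 2: V → K ← N ← J → W
  K is a collider and K is conditioned on, which opens it; N is a chain and N is not conditioned on; J is a fork and J is not conditioned on — no node blocks this path, so it is active.
Path 3: V → S → K ← U ← J → W
  U is a chain here and U is conditioned on, so the path is blocked at U.
Path 4: V → S → K ← N ← J → W
  S is a chain and S is not conditioned on; K is a collider and K is conditioned on, which opens it; N is a chain and N is not conditioned on; J is a fork and J is not conditioned on — no node blocks this path, so it is active.
Since the path V → K ← N ← J → W is active, V and W are not d-separated given {C, K, U}.

No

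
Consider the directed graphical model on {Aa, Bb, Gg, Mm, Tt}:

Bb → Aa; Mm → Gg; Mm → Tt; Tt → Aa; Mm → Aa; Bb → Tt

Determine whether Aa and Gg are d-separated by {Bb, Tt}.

No

There are 3 undirected paths between Aa and Gg; checking each against the conditioning set {Bb, Tt}:
  1. Aa ← Mm → Gg — Mm:fork[open] ⇒ active
  2. Aa ← Tt ← Mm → Gg — Tt:chain[blocks]; Mm:fork[open] ⇒ blocked
  3. Aa ← Bb → Tt ← Mm → Gg — Bb:fork[blocks]; Tt:collider[open]; Mm:fork[open] ⇒ blocked
Since the path Aa ← Mm → Gg is active, Aa and Gg are not d-separated given {Bb, Tt}.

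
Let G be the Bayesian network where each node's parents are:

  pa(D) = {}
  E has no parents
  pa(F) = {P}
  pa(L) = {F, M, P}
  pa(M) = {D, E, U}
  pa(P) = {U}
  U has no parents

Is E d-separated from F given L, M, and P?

Yes — E and F are d-separated given {L, M, P}.

Enumerating the 4 paths from E to F and testing each for blocking by {L, M, P}:
Path 1: E → M → L ← F
  M is a chain here and M is conditioned on, so the path is blocked at M.
Path 2: E → M → L ← P → F
  M is a chain here and M is conditioned on, so the path is blocked at M.
Path 3: E → M ← U → P → F
  P is a chain here and P is conditioned on, so the path is blocked at P.
Path 4: E → M ← U → P → L ← F
  P is a chain here and P is conditioned on, so the path is blocked at P.
All paths are blocked; E ⊥ F | {L, M, P} holds.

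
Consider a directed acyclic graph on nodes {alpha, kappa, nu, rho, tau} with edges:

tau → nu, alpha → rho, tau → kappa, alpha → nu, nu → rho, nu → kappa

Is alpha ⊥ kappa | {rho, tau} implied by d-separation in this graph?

No

We examine all 4 paths between alpha and kappa:
Path 1: alpha → rho ← nu ← tau → kappa
  tau is a fork here and tau is conditioned on, so the path is blocked at tau.
Path 2: alpha → rho ← nu → kappa
  rho is a collider and rho is conditioned on, which opens it; nu is a fork and nu is not conditioned on — no node blocks this path, so it is active.
Path 3: alpha → nu ← tau → kappa
  tau is a fork here and tau is conditioned on, so the path is blocked at tau.
Path 4: alpha → nu → kappa
  nu is a chain and nu is not conditioned on — no node blocks this path, so it is active.
At least one path is unblocked, so d-separation fails.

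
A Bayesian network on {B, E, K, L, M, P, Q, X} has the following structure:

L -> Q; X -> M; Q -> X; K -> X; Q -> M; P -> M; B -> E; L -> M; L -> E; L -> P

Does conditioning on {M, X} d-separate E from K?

There are 6 undirected paths between E and K; checking each against the conditioning set {M, X}:
Path 1: E ← L → M ← Q → X ← K
  L is a fork and L is not conditioned on; M is a collider and M is conditioned on, which opens it; Q is a fork and Q is not conditioned on; X is a collider and X is conditioned on, which opens it — no node blocks this path, so it is active.
Path 2: E ← L → M ← X ← K
  X is a chain here and X is conditioned on, so the path is blocked at X.
Path 3: E ← L → Q → M ← X ← K
  X is a chain here and X is conditioned on, so the path is blocked at X.
Path 4: E ← L → Q → X ← K
  L is a fork and L is not conditioned on; Q is a chain and Q is not conditioned on; X is a collider and X is conditioned on, which opens it — no node blocks this path, so it is active.
Path 5: E ← L → P → M ← Q → X ← K
  L is a fork and L is not conditioned on; P is a chain and P is not conditioned on; M is a collider and M is conditioned on, which opens it; Q is a fork and Q is not conditioned on; X is a collider and X is conditioned on, which opens it — no node blocks this path, so it is active.
Path 6: E ← L → P → M ← X ← K
  X is a chain here and X is conditioned on, so the path is blocked at X.
Because an active path exists, E and K are not d-separated.

No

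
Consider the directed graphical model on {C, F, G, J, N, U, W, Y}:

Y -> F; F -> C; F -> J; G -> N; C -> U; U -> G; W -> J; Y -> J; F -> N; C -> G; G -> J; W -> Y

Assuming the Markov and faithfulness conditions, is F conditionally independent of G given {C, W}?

Yes — F and G are d-separated given {C, W}.

We examine all 6 paths between F and G:
  1. F → N ← G — N:collider[blocks] ⇒ blocked
  2. F ← Y → J ← G — Y:fork[open]; J:collider[blocks] ⇒ blocked
  3. F ← Y ← W → J ← G — Y:chain[open]; W:fork[blocks]; J:collider[blocks] ⇒ blocked
  4. F → C → G — C:chain[blocks] ⇒ blocked
  5. F → C → U → G — C:chain[blocks]; U:chain[open] ⇒ blocked
  6. F → J ← G — J:collider[blocks] ⇒ blocked
All paths are blocked; F ⊥ G | {C, W} holds.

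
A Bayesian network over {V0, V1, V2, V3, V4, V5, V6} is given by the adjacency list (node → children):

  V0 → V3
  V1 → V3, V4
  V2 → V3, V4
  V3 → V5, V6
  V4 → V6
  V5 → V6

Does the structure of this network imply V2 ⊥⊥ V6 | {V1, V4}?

No

We examine all 6 paths between V2 and V6:
Path 1: V2 → V3 ← V1 → V4 → V6
  V3 is a collider here and neither V3 nor any of its descendants is conditioned on, so the collider stays closed — the path is blocked at V3.
Path 2: V2 → V3 → V6
  V3 is a chain and V3 is not conditioned on — no node blocks this path, so it is active.
Path 3: V2 → V3 → V5 → V6
  V3 is a chain and V3 is not conditioned on; V5 is a chain and V5 is not conditioned on — no node blocks this path, so it is active.
Path 4: V2 → V4 ← V1 → V3 → V6
  V1 is a fork here and V1 is conditioned on, so the path is blocked at V1.
Path 5: V2 → V4 ← V1 → V3 → V5 → V6
  V1 is a fork here and V1 is conditioned on, so the path is blocked at V1.
Path 6: V2 → V4 → V6
  V4 is a chain here and V4 is conditioned on, so the path is blocked at V4.
Because an active path exists, V2 and V6 are not d-separated.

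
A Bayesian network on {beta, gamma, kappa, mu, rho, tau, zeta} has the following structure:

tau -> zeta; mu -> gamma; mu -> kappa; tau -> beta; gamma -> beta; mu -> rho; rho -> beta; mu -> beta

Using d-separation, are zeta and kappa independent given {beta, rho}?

No

We examine all 3 paths between zeta and kappa:
  1. zeta ← tau → beta ← mu → kappa — tau:fork[open]; beta:collider[open]; mu:fork[open] ⇒ active
  2. zeta ← tau → beta ← gamma ← mu → kappa — tau:fork[open]; beta:collider[open]; gamma:chain[open]; mu:fork[open] ⇒ active
  3. zeta ← tau → beta ← rho ← mu → kappa — tau:fork[open]; beta:collider[open]; rho:chain[blocks]; mu:fork[open] ⇒ blocked
Since the path zeta ← tau → beta ← mu → kappa is active, zeta and kappa are not d-separated given {beta, rho}.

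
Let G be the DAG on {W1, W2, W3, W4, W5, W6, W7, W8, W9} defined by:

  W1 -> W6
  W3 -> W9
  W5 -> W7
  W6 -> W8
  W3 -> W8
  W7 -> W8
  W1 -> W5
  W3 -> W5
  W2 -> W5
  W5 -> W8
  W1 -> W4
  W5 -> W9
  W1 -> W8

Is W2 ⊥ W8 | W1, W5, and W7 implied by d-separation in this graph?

Enumerating the 6 paths from W2 to W8 and testing each for blocking by {W1, W5, W7}:
Path 1: W2 → W5 ← W1 → W6 → W8
  W1 is a fork here and W1 is conditioned on, so the path is blocked at W1.
Path 2: W2 → W5 ← W1 → W8
  W1 is a fork here and W1 is conditioned on, so the path is blocked at W1.
Path 3: W2 → W5 → W9 ← W3 → W8
  W5 is a chain here and W5 is conditioned on, so the path is blocked at W5.
Path 4: W2 → W5 → W8
  W5 is a chain here and W5 is conditioned on, so the path is blocked at W5.
Path 5: W2 → W5 ← W3 → W8
  W5 is a collider and W5 is conditioned on, which opens it; W3 is a fork and W3 is not conditioned on — no node blocks this path, so it is active.
Path 6: W2 → W5 → W7 → W8
  W5 is a chain here and W5 is conditioned on, so the path is blocked at W5.
Since the path W2 → W5 ← W3 → W8 is active, W2 and W8 are not d-separated given {W1, W5, W7}.

No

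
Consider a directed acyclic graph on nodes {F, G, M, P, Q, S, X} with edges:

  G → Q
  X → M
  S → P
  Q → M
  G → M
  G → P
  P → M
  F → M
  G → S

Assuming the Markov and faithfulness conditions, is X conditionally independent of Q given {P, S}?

Yes

We examine all 4 paths between X and Q:
Path 1: X → M ← Q
  M is a collider here and neither M nor any of its descendants is conditioned on, so the collider stays closed — the path is blocked at M.
Path 2: X → M ← P ← S ← G → Q
  M is a collider here and neither M nor any of its descendants is conditioned on, so the collider stays closed — the path is blocked at M.
Path 3: X → M ← P ← G → Q
  M is a collider here and neither M nor any of its descendants is conditioned on, so the collider stays closed — the path is blocked at M.
Path 4: X → M ← G → Q
  M is a collider here and neither M nor any of its descendants is conditioned on, so the collider stays closed — the path is blocked at M.
Since every path is blocked, d-separation holds.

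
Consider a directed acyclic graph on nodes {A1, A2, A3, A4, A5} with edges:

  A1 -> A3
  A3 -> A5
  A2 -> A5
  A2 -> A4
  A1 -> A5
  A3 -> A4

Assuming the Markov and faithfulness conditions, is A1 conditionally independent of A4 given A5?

Enumerating the 4 paths from A1 to A4 and testing each for blocking by {A5}:
Path 1: A1 → A3 → A4
  A3 is a chain and A3 is not conditioned on — no node blocks this path, so it is active.
Path 2: A1 → A3 → A5 ← A2 → A4
  A3 is a chain and A3 is not conditioned on; A5 is a collider and A5 is conditioned on, which opens it; A2 is a fork and A2 is not conditioned on — no node blocks this path, so it is active.
Path 3: A1 → A5 ← A3 → A4
  A5 is a collider and A5 is conditioned on, which opens it; A3 is a fork and A3 is not conditioned on — no node blocks this path, so it is active.
Path 4: A1 → A5 ← A2 → A4
  A5 is a collider and A5 is conditioned on, which opens it; A2 is a fork and A2 is not conditioned on — no node blocks this path, so it is active.
Since the path A1 → A3 → A4 is active, A1 and A4 are not d-separated given {A5}.

No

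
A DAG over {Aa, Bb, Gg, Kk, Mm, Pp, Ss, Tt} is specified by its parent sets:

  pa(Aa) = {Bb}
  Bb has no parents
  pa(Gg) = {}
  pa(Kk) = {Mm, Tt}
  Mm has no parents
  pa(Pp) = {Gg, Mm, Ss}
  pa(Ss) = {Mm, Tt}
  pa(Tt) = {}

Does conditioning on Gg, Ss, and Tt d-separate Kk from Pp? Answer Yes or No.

Enumerating the 4 paths from Kk to Pp and testing each for blocking by {Gg, Ss, Tt}:
  1. Kk ← Mm → Ss → Pp — Mm:fork[open]; Ss:chain[blocks] ⇒ blocked
  2. Kk ← Mm → Pp — Mm:fork[open] ⇒ active
  3. Kk ← Tt → Ss → Pp — Tt:fork[blocks]; Ss:chain[blocks] ⇒ blocked
  4. Kk ← Tt → Ss ← Mm → Pp — Tt:fork[blocks]; Ss:collider[open]; Mm:fork[open] ⇒ blocked
Because an active path exists, Kk and Pp are not d-separated.

No — Kk and Pp are not d-separated given {Gg, Ss, Tt}.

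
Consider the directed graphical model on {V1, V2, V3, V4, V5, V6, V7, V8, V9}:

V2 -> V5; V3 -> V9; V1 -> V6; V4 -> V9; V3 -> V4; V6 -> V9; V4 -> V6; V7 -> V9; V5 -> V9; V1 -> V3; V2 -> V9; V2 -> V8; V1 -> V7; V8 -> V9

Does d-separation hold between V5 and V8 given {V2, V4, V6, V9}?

No

4 paths connect V5 and V8; each must be blocked for d-separation to hold:
  1. V5 → V9 ← V8 — V9:collider[open] ⇒ active
  2. V5 → V9 ← V2 → V8 — V9:collider[open]; V2:fork[blocks] ⇒ blocked
  3. V5 ← V2 → V9 ← V8 — V2:fork[blocks]; V9:collider[open] ⇒ blocked
  4. V5 ← V2 → V8 — V2:fork[blocks] ⇒ blocked
At least one path is unblocked, so d-separation fails.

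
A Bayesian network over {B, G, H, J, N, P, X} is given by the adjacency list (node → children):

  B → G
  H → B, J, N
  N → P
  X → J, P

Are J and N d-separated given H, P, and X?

There are 2 undirected paths between J and N; checking each against the conditioning set {H, P, X}:
Path 1: J ← H → N
  H is a fork here and H is conditioned on, so the path is blocked at H.
Path 2: J ← X → P ← N
  X is a fork here and X is conditioned on, so the path is blocked at X.
Every path is blocked, so J and N are d-separated given {H, P, X}.

Yes — J and N are d-separated given {H, P, X}.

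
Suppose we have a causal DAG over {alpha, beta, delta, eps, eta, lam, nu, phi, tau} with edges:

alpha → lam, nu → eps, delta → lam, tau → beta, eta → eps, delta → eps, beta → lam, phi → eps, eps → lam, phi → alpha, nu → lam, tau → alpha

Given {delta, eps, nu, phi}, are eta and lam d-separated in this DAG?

Yes — eta and lam are d-separated given {delta, eps, nu, phi}.

We examine all 5 paths between eta and lam:
Path 1: eta → eps → lam
  eps is a chain here and eps is conditioned on, so the path is blocked at eps.
Path 2: eta → eps ← phi → alpha → lam
  phi is a fork here and phi is conditioned on, so the path is blocked at phi.
Path 3: eta → eps ← phi → alpha ← tau → beta → lam
  phi is a fork here and phi is conditioned on, so the path is blocked at phi.
Path 4: eta → eps ← nu → lam
  nu is a fork here and nu is conditioned on, so the path is blocked at nu.
Path 5: eta → eps ← delta → lam
  delta is a fork here and delta is conditioned on, so the path is blocked at delta.
All paths are blocked; eta ⊥ lam | {delta, eps, nu, phi} holds.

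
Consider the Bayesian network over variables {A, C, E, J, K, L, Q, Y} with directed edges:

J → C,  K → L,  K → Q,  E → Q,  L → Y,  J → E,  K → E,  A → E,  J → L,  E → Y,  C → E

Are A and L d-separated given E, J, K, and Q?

Enumerating the 5 paths from A to L and testing each for blocking by {E, J, K, Q}:
Path 1: A → E ← J → L
  J is a fork here and J is conditioned on, so the path is blocked at J.
Path 2: A → E ← C ← J → L
  J is a fork here and J is conditioned on, so the path is blocked at J.
Path 3: A → E ← K → L
  K is a fork here and K is conditioned on, so the path is blocked at K.
Path 4: A → E → Y ← L
  E is a chain here and E is conditioned on, so the path is blocked at E.
Path 5: A → E → Q ← K → L
  E is a chain here and E is conditioned on, so the path is blocked at E.
Since every path is blocked, d-separation holds.

Yes — A and L are d-separated given {E, J, K, Q}.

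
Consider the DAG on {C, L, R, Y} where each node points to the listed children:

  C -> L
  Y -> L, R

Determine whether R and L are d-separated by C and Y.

Yes — R and L are d-separated given {C, Y}.

Only one path connects R and L:
Path 1: R ← Y → L
  Y is a fork here and Y is conditioned on, so the path is blocked at Y.
Since every path is blocked, d-separation holds.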